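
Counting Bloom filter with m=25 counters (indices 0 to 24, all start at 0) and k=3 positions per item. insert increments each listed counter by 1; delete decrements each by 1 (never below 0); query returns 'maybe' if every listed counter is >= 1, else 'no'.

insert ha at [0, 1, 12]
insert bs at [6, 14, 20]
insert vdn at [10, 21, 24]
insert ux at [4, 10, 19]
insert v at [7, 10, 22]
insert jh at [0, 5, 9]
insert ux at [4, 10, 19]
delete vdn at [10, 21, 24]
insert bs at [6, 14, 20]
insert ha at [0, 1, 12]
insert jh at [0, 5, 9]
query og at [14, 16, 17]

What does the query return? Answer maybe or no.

Answer: no

Derivation:
Step 1: insert ha at [0, 1, 12] -> counters=[1,1,0,0,0,0,0,0,0,0,0,0,1,0,0,0,0,0,0,0,0,0,0,0,0]
Step 2: insert bs at [6, 14, 20] -> counters=[1,1,0,0,0,0,1,0,0,0,0,0,1,0,1,0,0,0,0,0,1,0,0,0,0]
Step 3: insert vdn at [10, 21, 24] -> counters=[1,1,0,0,0,0,1,0,0,0,1,0,1,0,1,0,0,0,0,0,1,1,0,0,1]
Step 4: insert ux at [4, 10, 19] -> counters=[1,1,0,0,1,0,1,0,0,0,2,0,1,0,1,0,0,0,0,1,1,1,0,0,1]
Step 5: insert v at [7, 10, 22] -> counters=[1,1,0,0,1,0,1,1,0,0,3,0,1,0,1,0,0,0,0,1,1,1,1,0,1]
Step 6: insert jh at [0, 5, 9] -> counters=[2,1,0,0,1,1,1,1,0,1,3,0,1,0,1,0,0,0,0,1,1,1,1,0,1]
Step 7: insert ux at [4, 10, 19] -> counters=[2,1,0,0,2,1,1,1,0,1,4,0,1,0,1,0,0,0,0,2,1,1,1,0,1]
Step 8: delete vdn at [10, 21, 24] -> counters=[2,1,0,0,2,1,1,1,0,1,3,0,1,0,1,0,0,0,0,2,1,0,1,0,0]
Step 9: insert bs at [6, 14, 20] -> counters=[2,1,0,0,2,1,2,1,0,1,3,0,1,0,2,0,0,0,0,2,2,0,1,0,0]
Step 10: insert ha at [0, 1, 12] -> counters=[3,2,0,0,2,1,2,1,0,1,3,0,2,0,2,0,0,0,0,2,2,0,1,0,0]
Step 11: insert jh at [0, 5, 9] -> counters=[4,2,0,0,2,2,2,1,0,2,3,0,2,0,2,0,0,0,0,2,2,0,1,0,0]
Query og: check counters[14]=2 counters[16]=0 counters[17]=0 -> no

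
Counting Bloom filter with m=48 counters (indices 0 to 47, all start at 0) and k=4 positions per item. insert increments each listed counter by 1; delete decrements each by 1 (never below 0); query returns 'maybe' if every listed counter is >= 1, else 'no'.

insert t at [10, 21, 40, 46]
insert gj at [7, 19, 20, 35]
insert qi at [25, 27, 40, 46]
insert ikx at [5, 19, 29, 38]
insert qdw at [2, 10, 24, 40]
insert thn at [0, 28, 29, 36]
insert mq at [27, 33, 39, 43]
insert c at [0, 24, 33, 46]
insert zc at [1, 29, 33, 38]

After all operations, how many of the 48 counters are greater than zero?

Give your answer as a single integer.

Answer: 22

Derivation:
Step 1: insert t at [10, 21, 40, 46] -> counters=[0,0,0,0,0,0,0,0,0,0,1,0,0,0,0,0,0,0,0,0,0,1,0,0,0,0,0,0,0,0,0,0,0,0,0,0,0,0,0,0,1,0,0,0,0,0,1,0]
Step 2: insert gj at [7, 19, 20, 35] -> counters=[0,0,0,0,0,0,0,1,0,0,1,0,0,0,0,0,0,0,0,1,1,1,0,0,0,0,0,0,0,0,0,0,0,0,0,1,0,0,0,0,1,0,0,0,0,0,1,0]
Step 3: insert qi at [25, 27, 40, 46] -> counters=[0,0,0,0,0,0,0,1,0,0,1,0,0,0,0,0,0,0,0,1,1,1,0,0,0,1,0,1,0,0,0,0,0,0,0,1,0,0,0,0,2,0,0,0,0,0,2,0]
Step 4: insert ikx at [5, 19, 29, 38] -> counters=[0,0,0,0,0,1,0,1,0,0,1,0,0,0,0,0,0,0,0,2,1,1,0,0,0,1,0,1,0,1,0,0,0,0,0,1,0,0,1,0,2,0,0,0,0,0,2,0]
Step 5: insert qdw at [2, 10, 24, 40] -> counters=[0,0,1,0,0,1,0,1,0,0,2,0,0,0,0,0,0,0,0,2,1,1,0,0,1,1,0,1,0,1,0,0,0,0,0,1,0,0,1,0,3,0,0,0,0,0,2,0]
Step 6: insert thn at [0, 28, 29, 36] -> counters=[1,0,1,0,0,1,0,1,0,0,2,0,0,0,0,0,0,0,0,2,1,1,0,0,1,1,0,1,1,2,0,0,0,0,0,1,1,0,1,0,3,0,0,0,0,0,2,0]
Step 7: insert mq at [27, 33, 39, 43] -> counters=[1,0,1,0,0,1,0,1,0,0,2,0,0,0,0,0,0,0,0,2,1,1,0,0,1,1,0,2,1,2,0,0,0,1,0,1,1,0,1,1,3,0,0,1,0,0,2,0]
Step 8: insert c at [0, 24, 33, 46] -> counters=[2,0,1,0,0,1,0,1,0,0,2,0,0,0,0,0,0,0,0,2,1,1,0,0,2,1,0,2,1,2,0,0,0,2,0,1,1,0,1,1,3,0,0,1,0,0,3,0]
Step 9: insert zc at [1, 29, 33, 38] -> counters=[2,1,1,0,0,1,0,1,0,0,2,0,0,0,0,0,0,0,0,2,1,1,0,0,2,1,0,2,1,3,0,0,0,3,0,1,1,0,2,1,3,0,0,1,0,0,3,0]
Final counters=[2,1,1,0,0,1,0,1,0,0,2,0,0,0,0,0,0,0,0,2,1,1,0,0,2,1,0,2,1,3,0,0,0,3,0,1,1,0,2,1,3,0,0,1,0,0,3,0] -> 22 nonzero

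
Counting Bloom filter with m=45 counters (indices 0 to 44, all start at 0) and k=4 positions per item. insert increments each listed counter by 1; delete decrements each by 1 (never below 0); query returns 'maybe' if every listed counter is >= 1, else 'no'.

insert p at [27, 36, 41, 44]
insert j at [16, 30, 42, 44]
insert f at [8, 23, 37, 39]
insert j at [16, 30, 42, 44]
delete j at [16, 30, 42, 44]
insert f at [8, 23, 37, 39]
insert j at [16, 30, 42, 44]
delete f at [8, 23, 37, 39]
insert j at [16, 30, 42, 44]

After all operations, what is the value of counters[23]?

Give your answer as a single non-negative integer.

Answer: 1

Derivation:
Step 1: insert p at [27, 36, 41, 44] -> counters=[0,0,0,0,0,0,0,0,0,0,0,0,0,0,0,0,0,0,0,0,0,0,0,0,0,0,0,1,0,0,0,0,0,0,0,0,1,0,0,0,0,1,0,0,1]
Step 2: insert j at [16, 30, 42, 44] -> counters=[0,0,0,0,0,0,0,0,0,0,0,0,0,0,0,0,1,0,0,0,0,0,0,0,0,0,0,1,0,0,1,0,0,0,0,0,1,0,0,0,0,1,1,0,2]
Step 3: insert f at [8, 23, 37, 39] -> counters=[0,0,0,0,0,0,0,0,1,0,0,0,0,0,0,0,1,0,0,0,0,0,0,1,0,0,0,1,0,0,1,0,0,0,0,0,1,1,0,1,0,1,1,0,2]
Step 4: insert j at [16, 30, 42, 44] -> counters=[0,0,0,0,0,0,0,0,1,0,0,0,0,0,0,0,2,0,0,0,0,0,0,1,0,0,0,1,0,0,2,0,0,0,0,0,1,1,0,1,0,1,2,0,3]
Step 5: delete j at [16, 30, 42, 44] -> counters=[0,0,0,0,0,0,0,0,1,0,0,0,0,0,0,0,1,0,0,0,0,0,0,1,0,0,0,1,0,0,1,0,0,0,0,0,1,1,0,1,0,1,1,0,2]
Step 6: insert f at [8, 23, 37, 39] -> counters=[0,0,0,0,0,0,0,0,2,0,0,0,0,0,0,0,1,0,0,0,0,0,0,2,0,0,0,1,0,0,1,0,0,0,0,0,1,2,0,2,0,1,1,0,2]
Step 7: insert j at [16, 30, 42, 44] -> counters=[0,0,0,0,0,0,0,0,2,0,0,0,0,0,0,0,2,0,0,0,0,0,0,2,0,0,0,1,0,0,2,0,0,0,0,0,1,2,0,2,0,1,2,0,3]
Step 8: delete f at [8, 23, 37, 39] -> counters=[0,0,0,0,0,0,0,0,1,0,0,0,0,0,0,0,2,0,0,0,0,0,0,1,0,0,0,1,0,0,2,0,0,0,0,0,1,1,0,1,0,1,2,0,3]
Step 9: insert j at [16, 30, 42, 44] -> counters=[0,0,0,0,0,0,0,0,1,0,0,0,0,0,0,0,3,0,0,0,0,0,0,1,0,0,0,1,0,0,3,0,0,0,0,0,1,1,0,1,0,1,3,0,4]
Final counters=[0,0,0,0,0,0,0,0,1,0,0,0,0,0,0,0,3,0,0,0,0,0,0,1,0,0,0,1,0,0,3,0,0,0,0,0,1,1,0,1,0,1,3,0,4] -> counters[23]=1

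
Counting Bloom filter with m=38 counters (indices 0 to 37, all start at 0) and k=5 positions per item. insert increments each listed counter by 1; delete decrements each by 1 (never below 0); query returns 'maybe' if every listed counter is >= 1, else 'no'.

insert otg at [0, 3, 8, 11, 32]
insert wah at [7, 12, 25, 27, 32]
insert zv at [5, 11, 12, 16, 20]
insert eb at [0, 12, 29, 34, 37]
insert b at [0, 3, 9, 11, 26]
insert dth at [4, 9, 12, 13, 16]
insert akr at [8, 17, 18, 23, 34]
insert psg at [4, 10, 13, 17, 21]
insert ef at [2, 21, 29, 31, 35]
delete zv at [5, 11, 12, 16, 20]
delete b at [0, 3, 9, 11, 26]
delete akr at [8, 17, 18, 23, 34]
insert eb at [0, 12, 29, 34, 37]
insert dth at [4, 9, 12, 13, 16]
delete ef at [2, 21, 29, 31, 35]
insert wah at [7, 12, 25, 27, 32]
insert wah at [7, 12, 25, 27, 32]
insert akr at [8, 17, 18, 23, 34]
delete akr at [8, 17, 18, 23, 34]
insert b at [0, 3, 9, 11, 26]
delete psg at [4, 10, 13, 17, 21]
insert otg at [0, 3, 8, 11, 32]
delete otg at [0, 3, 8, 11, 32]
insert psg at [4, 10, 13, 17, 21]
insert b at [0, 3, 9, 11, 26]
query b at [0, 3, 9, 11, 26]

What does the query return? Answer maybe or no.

Step 1: insert otg at [0, 3, 8, 11, 32] -> counters=[1,0,0,1,0,0,0,0,1,0,0,1,0,0,0,0,0,0,0,0,0,0,0,0,0,0,0,0,0,0,0,0,1,0,0,0,0,0]
Step 2: insert wah at [7, 12, 25, 27, 32] -> counters=[1,0,0,1,0,0,0,1,1,0,0,1,1,0,0,0,0,0,0,0,0,0,0,0,0,1,0,1,0,0,0,0,2,0,0,0,0,0]
Step 3: insert zv at [5, 11, 12, 16, 20] -> counters=[1,0,0,1,0,1,0,1,1,0,0,2,2,0,0,0,1,0,0,0,1,0,0,0,0,1,0,1,0,0,0,0,2,0,0,0,0,0]
Step 4: insert eb at [0, 12, 29, 34, 37] -> counters=[2,0,0,1,0,1,0,1,1,0,0,2,3,0,0,0,1,0,0,0,1,0,0,0,0,1,0,1,0,1,0,0,2,0,1,0,0,1]
Step 5: insert b at [0, 3, 9, 11, 26] -> counters=[3,0,0,2,0,1,0,1,1,1,0,3,3,0,0,0,1,0,0,0,1,0,0,0,0,1,1,1,0,1,0,0,2,0,1,0,0,1]
Step 6: insert dth at [4, 9, 12, 13, 16] -> counters=[3,0,0,2,1,1,0,1,1,2,0,3,4,1,0,0,2,0,0,0,1,0,0,0,0,1,1,1,0,1,0,0,2,0,1,0,0,1]
Step 7: insert akr at [8, 17, 18, 23, 34] -> counters=[3,0,0,2,1,1,0,1,2,2,0,3,4,1,0,0,2,1,1,0,1,0,0,1,0,1,1,1,0,1,0,0,2,0,2,0,0,1]
Step 8: insert psg at [4, 10, 13, 17, 21] -> counters=[3,0,0,2,2,1,0,1,2,2,1,3,4,2,0,0,2,2,1,0,1,1,0,1,0,1,1,1,0,1,0,0,2,0,2,0,0,1]
Step 9: insert ef at [2, 21, 29, 31, 35] -> counters=[3,0,1,2,2,1,0,1,2,2,1,3,4,2,0,0,2,2,1,0,1,2,0,1,0,1,1,1,0,2,0,1,2,0,2,1,0,1]
Step 10: delete zv at [5, 11, 12, 16, 20] -> counters=[3,0,1,2,2,0,0,1,2,2,1,2,3,2,0,0,1,2,1,0,0,2,0,1,0,1,1,1,0,2,0,1,2,0,2,1,0,1]
Step 11: delete b at [0, 3, 9, 11, 26] -> counters=[2,0,1,1,2,0,0,1,2,1,1,1,3,2,0,0,1,2,1,0,0,2,0,1,0,1,0,1,0,2,0,1,2,0,2,1,0,1]
Step 12: delete akr at [8, 17, 18, 23, 34] -> counters=[2,0,1,1,2,0,0,1,1,1,1,1,3,2,0,0,1,1,0,0,0,2,0,0,0,1,0,1,0,2,0,1,2,0,1,1,0,1]
Step 13: insert eb at [0, 12, 29, 34, 37] -> counters=[3,0,1,1,2,0,0,1,1,1,1,1,4,2,0,0,1,1,0,0,0,2,0,0,0,1,0,1,0,3,0,1,2,0,2,1,0,2]
Step 14: insert dth at [4, 9, 12, 13, 16] -> counters=[3,0,1,1,3,0,0,1,1,2,1,1,5,3,0,0,2,1,0,0,0,2,0,0,0,1,0,1,0,3,0,1,2,0,2,1,0,2]
Step 15: delete ef at [2, 21, 29, 31, 35] -> counters=[3,0,0,1,3,0,0,1,1,2,1,1,5,3,0,0,2,1,0,0,0,1,0,0,0,1,0,1,0,2,0,0,2,0,2,0,0,2]
Step 16: insert wah at [7, 12, 25, 27, 32] -> counters=[3,0,0,1,3,0,0,2,1,2,1,1,6,3,0,0,2,1,0,0,0,1,0,0,0,2,0,2,0,2,0,0,3,0,2,0,0,2]
Step 17: insert wah at [7, 12, 25, 27, 32] -> counters=[3,0,0,1,3,0,0,3,1,2,1,1,7,3,0,0,2,1,0,0,0,1,0,0,0,3,0,3,0,2,0,0,4,0,2,0,0,2]
Step 18: insert akr at [8, 17, 18, 23, 34] -> counters=[3,0,0,1,3,0,0,3,2,2,1,1,7,3,0,0,2,2,1,0,0,1,0,1,0,3,0,3,0,2,0,0,4,0,3,0,0,2]
Step 19: delete akr at [8, 17, 18, 23, 34] -> counters=[3,0,0,1,3,0,0,3,1,2,1,1,7,3,0,0,2,1,0,0,0,1,0,0,0,3,0,3,0,2,0,0,4,0,2,0,0,2]
Step 20: insert b at [0, 3, 9, 11, 26] -> counters=[4,0,0,2,3,0,0,3,1,3,1,2,7,3,0,0,2,1,0,0,0,1,0,0,0,3,1,3,0,2,0,0,4,0,2,0,0,2]
Step 21: delete psg at [4, 10, 13, 17, 21] -> counters=[4,0,0,2,2,0,0,3,1,3,0,2,7,2,0,0,2,0,0,0,0,0,0,0,0,3,1,3,0,2,0,0,4,0,2,0,0,2]
Step 22: insert otg at [0, 3, 8, 11, 32] -> counters=[5,0,0,3,2,0,0,3,2,3,0,3,7,2,0,0,2,0,0,0,0,0,0,0,0,3,1,3,0,2,0,0,5,0,2,0,0,2]
Step 23: delete otg at [0, 3, 8, 11, 32] -> counters=[4,0,0,2,2,0,0,3,1,3,0,2,7,2,0,0,2,0,0,0,0,0,0,0,0,3,1,3,0,2,0,0,4,0,2,0,0,2]
Step 24: insert psg at [4, 10, 13, 17, 21] -> counters=[4,0,0,2,3,0,0,3,1,3,1,2,7,3,0,0,2,1,0,0,0,1,0,0,0,3,1,3,0,2,0,0,4,0,2,0,0,2]
Step 25: insert b at [0, 3, 9, 11, 26] -> counters=[5,0,0,3,3,0,0,3,1,4,1,3,7,3,0,0,2,1,0,0,0,1,0,0,0,3,2,3,0,2,0,0,4,0,2,0,0,2]
Query b: check counters[0]=5 counters[3]=3 counters[9]=4 counters[11]=3 counters[26]=2 -> maybe

Answer: maybe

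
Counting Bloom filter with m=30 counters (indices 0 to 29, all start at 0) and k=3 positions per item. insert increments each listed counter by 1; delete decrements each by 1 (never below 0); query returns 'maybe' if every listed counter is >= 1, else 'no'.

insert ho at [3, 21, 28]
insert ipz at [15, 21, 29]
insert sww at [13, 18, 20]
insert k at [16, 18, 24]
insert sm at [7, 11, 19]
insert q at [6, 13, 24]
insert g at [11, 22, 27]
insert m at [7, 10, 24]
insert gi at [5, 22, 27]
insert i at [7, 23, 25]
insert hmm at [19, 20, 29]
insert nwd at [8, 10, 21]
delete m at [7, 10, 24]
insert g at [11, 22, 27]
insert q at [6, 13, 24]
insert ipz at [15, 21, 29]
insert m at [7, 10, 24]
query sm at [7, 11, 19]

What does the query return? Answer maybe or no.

Step 1: insert ho at [3, 21, 28] -> counters=[0,0,0,1,0,0,0,0,0,0,0,0,0,0,0,0,0,0,0,0,0,1,0,0,0,0,0,0,1,0]
Step 2: insert ipz at [15, 21, 29] -> counters=[0,0,0,1,0,0,0,0,0,0,0,0,0,0,0,1,0,0,0,0,0,2,0,0,0,0,0,0,1,1]
Step 3: insert sww at [13, 18, 20] -> counters=[0,0,0,1,0,0,0,0,0,0,0,0,0,1,0,1,0,0,1,0,1,2,0,0,0,0,0,0,1,1]
Step 4: insert k at [16, 18, 24] -> counters=[0,0,0,1,0,0,0,0,0,0,0,0,0,1,0,1,1,0,2,0,1,2,0,0,1,0,0,0,1,1]
Step 5: insert sm at [7, 11, 19] -> counters=[0,0,0,1,0,0,0,1,0,0,0,1,0,1,0,1,1,0,2,1,1,2,0,0,1,0,0,0,1,1]
Step 6: insert q at [6, 13, 24] -> counters=[0,0,0,1,0,0,1,1,0,0,0,1,0,2,0,1,1,0,2,1,1,2,0,0,2,0,0,0,1,1]
Step 7: insert g at [11, 22, 27] -> counters=[0,0,0,1,0,0,1,1,0,0,0,2,0,2,0,1,1,0,2,1,1,2,1,0,2,0,0,1,1,1]
Step 8: insert m at [7, 10, 24] -> counters=[0,0,0,1,0,0,1,2,0,0,1,2,0,2,0,1,1,0,2,1,1,2,1,0,3,0,0,1,1,1]
Step 9: insert gi at [5, 22, 27] -> counters=[0,0,0,1,0,1,1,2,0,0,1,2,0,2,0,1,1,0,2,1,1,2,2,0,3,0,0,2,1,1]
Step 10: insert i at [7, 23, 25] -> counters=[0,0,0,1,0,1,1,3,0,0,1,2,0,2,0,1,1,0,2,1,1,2,2,1,3,1,0,2,1,1]
Step 11: insert hmm at [19, 20, 29] -> counters=[0,0,0,1,0,1,1,3,0,0,1,2,0,2,0,1,1,0,2,2,2,2,2,1,3,1,0,2,1,2]
Step 12: insert nwd at [8, 10, 21] -> counters=[0,0,0,1,0,1,1,3,1,0,2,2,0,2,0,1,1,0,2,2,2,3,2,1,3,1,0,2,1,2]
Step 13: delete m at [7, 10, 24] -> counters=[0,0,0,1,0,1,1,2,1,0,1,2,0,2,0,1,1,0,2,2,2,3,2,1,2,1,0,2,1,2]
Step 14: insert g at [11, 22, 27] -> counters=[0,0,0,1,0,1,1,2,1,0,1,3,0,2,0,1,1,0,2,2,2,3,3,1,2,1,0,3,1,2]
Step 15: insert q at [6, 13, 24] -> counters=[0,0,0,1,0,1,2,2,1,0,1,3,0,3,0,1,1,0,2,2,2,3,3,1,3,1,0,3,1,2]
Step 16: insert ipz at [15, 21, 29] -> counters=[0,0,0,1,0,1,2,2,1,0,1,3,0,3,0,2,1,0,2,2,2,4,3,1,3,1,0,3,1,3]
Step 17: insert m at [7, 10, 24] -> counters=[0,0,0,1,0,1,2,3,1,0,2,3,0,3,0,2,1,0,2,2,2,4,3,1,4,1,0,3,1,3]
Query sm: check counters[7]=3 counters[11]=3 counters[19]=2 -> maybe

Answer: maybe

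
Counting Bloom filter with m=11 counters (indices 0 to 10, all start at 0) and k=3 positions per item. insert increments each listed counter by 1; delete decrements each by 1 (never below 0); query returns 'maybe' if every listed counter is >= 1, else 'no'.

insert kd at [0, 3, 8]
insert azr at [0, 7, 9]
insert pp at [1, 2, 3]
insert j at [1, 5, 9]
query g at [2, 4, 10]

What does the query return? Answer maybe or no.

Answer: no

Derivation:
Step 1: insert kd at [0, 3, 8] -> counters=[1,0,0,1,0,0,0,0,1,0,0]
Step 2: insert azr at [0, 7, 9] -> counters=[2,0,0,1,0,0,0,1,1,1,0]
Step 3: insert pp at [1, 2, 3] -> counters=[2,1,1,2,0,0,0,1,1,1,0]
Step 4: insert j at [1, 5, 9] -> counters=[2,2,1,2,0,1,0,1,1,2,0]
Query g: check counters[2]=1 counters[4]=0 counters[10]=0 -> no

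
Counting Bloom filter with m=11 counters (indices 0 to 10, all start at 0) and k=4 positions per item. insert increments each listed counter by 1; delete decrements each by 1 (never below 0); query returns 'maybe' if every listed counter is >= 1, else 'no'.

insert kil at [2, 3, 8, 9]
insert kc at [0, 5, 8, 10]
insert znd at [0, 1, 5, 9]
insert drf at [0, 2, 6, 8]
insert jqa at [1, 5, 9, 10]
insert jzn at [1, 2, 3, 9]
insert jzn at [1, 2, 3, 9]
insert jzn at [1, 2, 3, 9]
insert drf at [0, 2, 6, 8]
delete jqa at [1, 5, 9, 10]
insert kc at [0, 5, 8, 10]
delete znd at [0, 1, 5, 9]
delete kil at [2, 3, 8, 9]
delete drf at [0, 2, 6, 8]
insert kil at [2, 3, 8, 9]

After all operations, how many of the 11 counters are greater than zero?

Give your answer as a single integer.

Answer: 9

Derivation:
Step 1: insert kil at [2, 3, 8, 9] -> counters=[0,0,1,1,0,0,0,0,1,1,0]
Step 2: insert kc at [0, 5, 8, 10] -> counters=[1,0,1,1,0,1,0,0,2,1,1]
Step 3: insert znd at [0, 1, 5, 9] -> counters=[2,1,1,1,0,2,0,0,2,2,1]
Step 4: insert drf at [0, 2, 6, 8] -> counters=[3,1,2,1,0,2,1,0,3,2,1]
Step 5: insert jqa at [1, 5, 9, 10] -> counters=[3,2,2,1,0,3,1,0,3,3,2]
Step 6: insert jzn at [1, 2, 3, 9] -> counters=[3,3,3,2,0,3,1,0,3,4,2]
Step 7: insert jzn at [1, 2, 3, 9] -> counters=[3,4,4,3,0,3,1,0,3,5,2]
Step 8: insert jzn at [1, 2, 3, 9] -> counters=[3,5,5,4,0,3,1,0,3,6,2]
Step 9: insert drf at [0, 2, 6, 8] -> counters=[4,5,6,4,0,3,2,0,4,6,2]
Step 10: delete jqa at [1, 5, 9, 10] -> counters=[4,4,6,4,0,2,2,0,4,5,1]
Step 11: insert kc at [0, 5, 8, 10] -> counters=[5,4,6,4,0,3,2,0,5,5,2]
Step 12: delete znd at [0, 1, 5, 9] -> counters=[4,3,6,4,0,2,2,0,5,4,2]
Step 13: delete kil at [2, 3, 8, 9] -> counters=[4,3,5,3,0,2,2,0,4,3,2]
Step 14: delete drf at [0, 2, 6, 8] -> counters=[3,3,4,3,0,2,1,0,3,3,2]
Step 15: insert kil at [2, 3, 8, 9] -> counters=[3,3,5,4,0,2,1,0,4,4,2]
Final counters=[3,3,5,4,0,2,1,0,4,4,2] -> 9 nonzero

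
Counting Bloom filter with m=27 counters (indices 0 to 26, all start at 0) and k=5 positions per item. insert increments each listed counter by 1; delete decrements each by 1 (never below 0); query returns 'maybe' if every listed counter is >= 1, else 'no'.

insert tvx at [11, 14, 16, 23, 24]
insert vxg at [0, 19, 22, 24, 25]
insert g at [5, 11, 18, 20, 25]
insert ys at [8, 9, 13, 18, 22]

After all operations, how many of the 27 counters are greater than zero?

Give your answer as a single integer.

Step 1: insert tvx at [11, 14, 16, 23, 24] -> counters=[0,0,0,0,0,0,0,0,0,0,0,1,0,0,1,0,1,0,0,0,0,0,0,1,1,0,0]
Step 2: insert vxg at [0, 19, 22, 24, 25] -> counters=[1,0,0,0,0,0,0,0,0,0,0,1,0,0,1,0,1,0,0,1,0,0,1,1,2,1,0]
Step 3: insert g at [5, 11, 18, 20, 25] -> counters=[1,0,0,0,0,1,0,0,0,0,0,2,0,0,1,0,1,0,1,1,1,0,1,1,2,2,0]
Step 4: insert ys at [8, 9, 13, 18, 22] -> counters=[1,0,0,0,0,1,0,0,1,1,0,2,0,1,1,0,1,0,2,1,1,0,2,1,2,2,0]
Final counters=[1,0,0,0,0,1,0,0,1,1,0,2,0,1,1,0,1,0,2,1,1,0,2,1,2,2,0] -> 15 nonzero

Answer: 15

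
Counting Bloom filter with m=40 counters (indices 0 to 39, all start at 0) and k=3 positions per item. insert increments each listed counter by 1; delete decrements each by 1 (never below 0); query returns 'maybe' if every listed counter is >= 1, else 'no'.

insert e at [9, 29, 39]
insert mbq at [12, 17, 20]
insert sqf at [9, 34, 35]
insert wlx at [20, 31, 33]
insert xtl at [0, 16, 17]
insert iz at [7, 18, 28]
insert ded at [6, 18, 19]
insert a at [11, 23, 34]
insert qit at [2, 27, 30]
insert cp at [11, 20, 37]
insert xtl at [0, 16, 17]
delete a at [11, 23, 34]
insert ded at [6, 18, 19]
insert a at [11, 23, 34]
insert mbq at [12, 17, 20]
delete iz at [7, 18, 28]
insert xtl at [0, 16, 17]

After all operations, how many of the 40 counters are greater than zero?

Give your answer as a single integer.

Step 1: insert e at [9, 29, 39] -> counters=[0,0,0,0,0,0,0,0,0,1,0,0,0,0,0,0,0,0,0,0,0,0,0,0,0,0,0,0,0,1,0,0,0,0,0,0,0,0,0,1]
Step 2: insert mbq at [12, 17, 20] -> counters=[0,0,0,0,0,0,0,0,0,1,0,0,1,0,0,0,0,1,0,0,1,0,0,0,0,0,0,0,0,1,0,0,0,0,0,0,0,0,0,1]
Step 3: insert sqf at [9, 34, 35] -> counters=[0,0,0,0,0,0,0,0,0,2,0,0,1,0,0,0,0,1,0,0,1,0,0,0,0,0,0,0,0,1,0,0,0,0,1,1,0,0,0,1]
Step 4: insert wlx at [20, 31, 33] -> counters=[0,0,0,0,0,0,0,0,0,2,0,0,1,0,0,0,0,1,0,0,2,0,0,0,0,0,0,0,0,1,0,1,0,1,1,1,0,0,0,1]
Step 5: insert xtl at [0, 16, 17] -> counters=[1,0,0,0,0,0,0,0,0,2,0,0,1,0,0,0,1,2,0,0,2,0,0,0,0,0,0,0,0,1,0,1,0,1,1,1,0,0,0,1]
Step 6: insert iz at [7, 18, 28] -> counters=[1,0,0,0,0,0,0,1,0,2,0,0,1,0,0,0,1,2,1,0,2,0,0,0,0,0,0,0,1,1,0,1,0,1,1,1,0,0,0,1]
Step 7: insert ded at [6, 18, 19] -> counters=[1,0,0,0,0,0,1,1,0,2,0,0,1,0,0,0,1,2,2,1,2,0,0,0,0,0,0,0,1,1,0,1,0,1,1,1,0,0,0,1]
Step 8: insert a at [11, 23, 34] -> counters=[1,0,0,0,0,0,1,1,0,2,0,1,1,0,0,0,1,2,2,1,2,0,0,1,0,0,0,0,1,1,0,1,0,1,2,1,0,0,0,1]
Step 9: insert qit at [2, 27, 30] -> counters=[1,0,1,0,0,0,1,1,0,2,0,1,1,0,0,0,1,2,2,1,2,0,0,1,0,0,0,1,1,1,1,1,0,1,2,1,0,0,0,1]
Step 10: insert cp at [11, 20, 37] -> counters=[1,0,1,0,0,0,1,1,0,2,0,2,1,0,0,0,1,2,2,1,3,0,0,1,0,0,0,1,1,1,1,1,0,1,2,1,0,1,0,1]
Step 11: insert xtl at [0, 16, 17] -> counters=[2,0,1,0,0,0,1,1,0,2,0,2,1,0,0,0,2,3,2,1,3,0,0,1,0,0,0,1,1,1,1,1,0,1,2,1,0,1,0,1]
Step 12: delete a at [11, 23, 34] -> counters=[2,0,1,0,0,0,1,1,0,2,0,1,1,0,0,0,2,3,2,1,3,0,0,0,0,0,0,1,1,1,1,1,0,1,1,1,0,1,0,1]
Step 13: insert ded at [6, 18, 19] -> counters=[2,0,1,0,0,0,2,1,0,2,0,1,1,0,0,0,2,3,3,2,3,0,0,0,0,0,0,1,1,1,1,1,0,1,1,1,0,1,0,1]
Step 14: insert a at [11, 23, 34] -> counters=[2,0,1,0,0,0,2,1,0,2,0,2,1,0,0,0,2,3,3,2,3,0,0,1,0,0,0,1,1,1,1,1,0,1,2,1,0,1,0,1]
Step 15: insert mbq at [12, 17, 20] -> counters=[2,0,1,0,0,0,2,1,0,2,0,2,2,0,0,0,2,4,3,2,4,0,0,1,0,0,0,1,1,1,1,1,0,1,2,1,0,1,0,1]
Step 16: delete iz at [7, 18, 28] -> counters=[2,0,1,0,0,0,2,0,0,2,0,2,2,0,0,0,2,4,2,2,4,0,0,1,0,0,0,1,0,1,1,1,0,1,2,1,0,1,0,1]
Step 17: insert xtl at [0, 16, 17] -> counters=[3,0,1,0,0,0,2,0,0,2,0,2,2,0,0,0,3,5,2,2,4,0,0,1,0,0,0,1,0,1,1,1,0,1,2,1,0,1,0,1]
Final counters=[3,0,1,0,0,0,2,0,0,2,0,2,2,0,0,0,3,5,2,2,4,0,0,1,0,0,0,1,0,1,1,1,0,1,2,1,0,1,0,1] -> 21 nonzero

Answer: 21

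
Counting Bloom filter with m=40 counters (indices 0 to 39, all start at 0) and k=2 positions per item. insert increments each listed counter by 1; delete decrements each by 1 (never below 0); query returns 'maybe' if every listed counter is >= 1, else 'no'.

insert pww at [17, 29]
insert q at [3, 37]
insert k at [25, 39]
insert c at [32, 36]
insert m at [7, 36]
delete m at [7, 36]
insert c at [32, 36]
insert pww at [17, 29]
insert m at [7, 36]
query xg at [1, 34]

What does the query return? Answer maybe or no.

Step 1: insert pww at [17, 29] -> counters=[0,0,0,0,0,0,0,0,0,0,0,0,0,0,0,0,0,1,0,0,0,0,0,0,0,0,0,0,0,1,0,0,0,0,0,0,0,0,0,0]
Step 2: insert q at [3, 37] -> counters=[0,0,0,1,0,0,0,0,0,0,0,0,0,0,0,0,0,1,0,0,0,0,0,0,0,0,0,0,0,1,0,0,0,0,0,0,0,1,0,0]
Step 3: insert k at [25, 39] -> counters=[0,0,0,1,0,0,0,0,0,0,0,0,0,0,0,0,0,1,0,0,0,0,0,0,0,1,0,0,0,1,0,0,0,0,0,0,0,1,0,1]
Step 4: insert c at [32, 36] -> counters=[0,0,0,1,0,0,0,0,0,0,0,0,0,0,0,0,0,1,0,0,0,0,0,0,0,1,0,0,0,1,0,0,1,0,0,0,1,1,0,1]
Step 5: insert m at [7, 36] -> counters=[0,0,0,1,0,0,0,1,0,0,0,0,0,0,0,0,0,1,0,0,0,0,0,0,0,1,0,0,0,1,0,0,1,0,0,0,2,1,0,1]
Step 6: delete m at [7, 36] -> counters=[0,0,0,1,0,0,0,0,0,0,0,0,0,0,0,0,0,1,0,0,0,0,0,0,0,1,0,0,0,1,0,0,1,0,0,0,1,1,0,1]
Step 7: insert c at [32, 36] -> counters=[0,0,0,1,0,0,0,0,0,0,0,0,0,0,0,0,0,1,0,0,0,0,0,0,0,1,0,0,0,1,0,0,2,0,0,0,2,1,0,1]
Step 8: insert pww at [17, 29] -> counters=[0,0,0,1,0,0,0,0,0,0,0,0,0,0,0,0,0,2,0,0,0,0,0,0,0,1,0,0,0,2,0,0,2,0,0,0,2,1,0,1]
Step 9: insert m at [7, 36] -> counters=[0,0,0,1,0,0,0,1,0,0,0,0,0,0,0,0,0,2,0,0,0,0,0,0,0,1,0,0,0,2,0,0,2,0,0,0,3,1,0,1]
Query xg: check counters[1]=0 counters[34]=0 -> no

Answer: no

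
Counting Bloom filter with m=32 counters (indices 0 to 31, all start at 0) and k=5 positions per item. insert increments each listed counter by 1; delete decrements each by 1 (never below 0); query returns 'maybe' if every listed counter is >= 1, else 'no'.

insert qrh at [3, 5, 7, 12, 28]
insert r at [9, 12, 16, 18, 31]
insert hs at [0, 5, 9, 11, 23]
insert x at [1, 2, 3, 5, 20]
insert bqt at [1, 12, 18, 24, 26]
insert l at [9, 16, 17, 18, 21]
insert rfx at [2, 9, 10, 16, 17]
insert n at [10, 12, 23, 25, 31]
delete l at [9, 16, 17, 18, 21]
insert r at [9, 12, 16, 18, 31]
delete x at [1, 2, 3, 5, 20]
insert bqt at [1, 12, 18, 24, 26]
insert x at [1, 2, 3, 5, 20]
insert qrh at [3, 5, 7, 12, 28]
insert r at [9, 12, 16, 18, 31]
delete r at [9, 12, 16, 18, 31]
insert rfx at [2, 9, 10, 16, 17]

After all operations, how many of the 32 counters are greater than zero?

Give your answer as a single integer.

Step 1: insert qrh at [3, 5, 7, 12, 28] -> counters=[0,0,0,1,0,1,0,1,0,0,0,0,1,0,0,0,0,0,0,0,0,0,0,0,0,0,0,0,1,0,0,0]
Step 2: insert r at [9, 12, 16, 18, 31] -> counters=[0,0,0,1,0,1,0,1,0,1,0,0,2,0,0,0,1,0,1,0,0,0,0,0,0,0,0,0,1,0,0,1]
Step 3: insert hs at [0, 5, 9, 11, 23] -> counters=[1,0,0,1,0,2,0,1,0,2,0,1,2,0,0,0,1,0,1,0,0,0,0,1,0,0,0,0,1,0,0,1]
Step 4: insert x at [1, 2, 3, 5, 20] -> counters=[1,1,1,2,0,3,0,1,0,2,0,1,2,0,0,0,1,0,1,0,1,0,0,1,0,0,0,0,1,0,0,1]
Step 5: insert bqt at [1, 12, 18, 24, 26] -> counters=[1,2,1,2,0,3,0,1,0,2,0,1,3,0,0,0,1,0,2,0,1,0,0,1,1,0,1,0,1,0,0,1]
Step 6: insert l at [9, 16, 17, 18, 21] -> counters=[1,2,1,2,0,3,0,1,0,3,0,1,3,0,0,0,2,1,3,0,1,1,0,1,1,0,1,0,1,0,0,1]
Step 7: insert rfx at [2, 9, 10, 16, 17] -> counters=[1,2,2,2,0,3,0,1,0,4,1,1,3,0,0,0,3,2,3,0,1,1,0,1,1,0,1,0,1,0,0,1]
Step 8: insert n at [10, 12, 23, 25, 31] -> counters=[1,2,2,2,0,3,0,1,0,4,2,1,4,0,0,0,3,2,3,0,1,1,0,2,1,1,1,0,1,0,0,2]
Step 9: delete l at [9, 16, 17, 18, 21] -> counters=[1,2,2,2,0,3,0,1,0,3,2,1,4,0,0,0,2,1,2,0,1,0,0,2,1,1,1,0,1,0,0,2]
Step 10: insert r at [9, 12, 16, 18, 31] -> counters=[1,2,2,2,0,3,0,1,0,4,2,1,5,0,0,0,3,1,3,0,1,0,0,2,1,1,1,0,1,0,0,3]
Step 11: delete x at [1, 2, 3, 5, 20] -> counters=[1,1,1,1,0,2,0,1,0,4,2,1,5,0,0,0,3,1,3,0,0,0,0,2,1,1,1,0,1,0,0,3]
Step 12: insert bqt at [1, 12, 18, 24, 26] -> counters=[1,2,1,1,0,2,0,1,0,4,2,1,6,0,0,0,3,1,4,0,0,0,0,2,2,1,2,0,1,0,0,3]
Step 13: insert x at [1, 2, 3, 5, 20] -> counters=[1,3,2,2,0,3,0,1,0,4,2,1,6,0,0,0,3,1,4,0,1,0,0,2,2,1,2,0,1,0,0,3]
Step 14: insert qrh at [3, 5, 7, 12, 28] -> counters=[1,3,2,3,0,4,0,2,0,4,2,1,7,0,0,0,3,1,4,0,1,0,0,2,2,1,2,0,2,0,0,3]
Step 15: insert r at [9, 12, 16, 18, 31] -> counters=[1,3,2,3,0,4,0,2,0,5,2,1,8,0,0,0,4,1,5,0,1,0,0,2,2,1,2,0,2,0,0,4]
Step 16: delete r at [9, 12, 16, 18, 31] -> counters=[1,3,2,3,0,4,0,2,0,4,2,1,7,0,0,0,3,1,4,0,1,0,0,2,2,1,2,0,2,0,0,3]
Step 17: insert rfx at [2, 9, 10, 16, 17] -> counters=[1,3,3,3,0,4,0,2,0,5,3,1,7,0,0,0,4,2,4,0,1,0,0,2,2,1,2,0,2,0,0,3]
Final counters=[1,3,3,3,0,4,0,2,0,5,3,1,7,0,0,0,4,2,4,0,1,0,0,2,2,1,2,0,2,0,0,3] -> 20 nonzero

Answer: 20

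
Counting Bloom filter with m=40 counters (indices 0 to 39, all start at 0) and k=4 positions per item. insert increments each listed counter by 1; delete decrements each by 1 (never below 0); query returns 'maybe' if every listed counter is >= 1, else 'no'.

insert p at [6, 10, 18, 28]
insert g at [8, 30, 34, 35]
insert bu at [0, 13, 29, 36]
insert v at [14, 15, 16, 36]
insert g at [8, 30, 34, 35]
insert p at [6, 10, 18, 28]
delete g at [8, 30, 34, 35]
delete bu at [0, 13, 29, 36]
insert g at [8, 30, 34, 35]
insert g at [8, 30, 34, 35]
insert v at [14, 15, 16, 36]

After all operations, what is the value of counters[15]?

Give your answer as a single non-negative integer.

Answer: 2

Derivation:
Step 1: insert p at [6, 10, 18, 28] -> counters=[0,0,0,0,0,0,1,0,0,0,1,0,0,0,0,0,0,0,1,0,0,0,0,0,0,0,0,0,1,0,0,0,0,0,0,0,0,0,0,0]
Step 2: insert g at [8, 30, 34, 35] -> counters=[0,0,0,0,0,0,1,0,1,0,1,0,0,0,0,0,0,0,1,0,0,0,0,0,0,0,0,0,1,0,1,0,0,0,1,1,0,0,0,0]
Step 3: insert bu at [0, 13, 29, 36] -> counters=[1,0,0,0,0,0,1,0,1,0,1,0,0,1,0,0,0,0,1,0,0,0,0,0,0,0,0,0,1,1,1,0,0,0,1,1,1,0,0,0]
Step 4: insert v at [14, 15, 16, 36] -> counters=[1,0,0,0,0,0,1,0,1,0,1,0,0,1,1,1,1,0,1,0,0,0,0,0,0,0,0,0,1,1,1,0,0,0,1,1,2,0,0,0]
Step 5: insert g at [8, 30, 34, 35] -> counters=[1,0,0,0,0,0,1,0,2,0,1,0,0,1,1,1,1,0,1,0,0,0,0,0,0,0,0,0,1,1,2,0,0,0,2,2,2,0,0,0]
Step 6: insert p at [6, 10, 18, 28] -> counters=[1,0,0,0,0,0,2,0,2,0,2,0,0,1,1,1,1,0,2,0,0,0,0,0,0,0,0,0,2,1,2,0,0,0,2,2,2,0,0,0]
Step 7: delete g at [8, 30, 34, 35] -> counters=[1,0,0,0,0,0,2,0,1,0,2,0,0,1,1,1,1,0,2,0,0,0,0,0,0,0,0,0,2,1,1,0,0,0,1,1,2,0,0,0]
Step 8: delete bu at [0, 13, 29, 36] -> counters=[0,0,0,0,0,0,2,0,1,0,2,0,0,0,1,1,1,0,2,0,0,0,0,0,0,0,0,0,2,0,1,0,0,0,1,1,1,0,0,0]
Step 9: insert g at [8, 30, 34, 35] -> counters=[0,0,0,0,0,0,2,0,2,0,2,0,0,0,1,1,1,0,2,0,0,0,0,0,0,0,0,0,2,0,2,0,0,0,2,2,1,0,0,0]
Step 10: insert g at [8, 30, 34, 35] -> counters=[0,0,0,0,0,0,2,0,3,0,2,0,0,0,1,1,1,0,2,0,0,0,0,0,0,0,0,0,2,0,3,0,0,0,3,3,1,0,0,0]
Step 11: insert v at [14, 15, 16, 36] -> counters=[0,0,0,0,0,0,2,0,3,0,2,0,0,0,2,2,2,0,2,0,0,0,0,0,0,0,0,0,2,0,3,0,0,0,3,3,2,0,0,0]
Final counters=[0,0,0,0,0,0,2,0,3,0,2,0,0,0,2,2,2,0,2,0,0,0,0,0,0,0,0,0,2,0,3,0,0,0,3,3,2,0,0,0] -> counters[15]=2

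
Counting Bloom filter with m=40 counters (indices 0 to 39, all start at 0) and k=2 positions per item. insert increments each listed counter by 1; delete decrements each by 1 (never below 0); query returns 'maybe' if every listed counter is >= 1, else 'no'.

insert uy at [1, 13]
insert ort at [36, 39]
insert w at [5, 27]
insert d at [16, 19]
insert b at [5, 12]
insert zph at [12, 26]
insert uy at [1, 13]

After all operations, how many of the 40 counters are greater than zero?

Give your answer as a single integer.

Answer: 10

Derivation:
Step 1: insert uy at [1, 13] -> counters=[0,1,0,0,0,0,0,0,0,0,0,0,0,1,0,0,0,0,0,0,0,0,0,0,0,0,0,0,0,0,0,0,0,0,0,0,0,0,0,0]
Step 2: insert ort at [36, 39] -> counters=[0,1,0,0,0,0,0,0,0,0,0,0,0,1,0,0,0,0,0,0,0,0,0,0,0,0,0,0,0,0,0,0,0,0,0,0,1,0,0,1]
Step 3: insert w at [5, 27] -> counters=[0,1,0,0,0,1,0,0,0,0,0,0,0,1,0,0,0,0,0,0,0,0,0,0,0,0,0,1,0,0,0,0,0,0,0,0,1,0,0,1]
Step 4: insert d at [16, 19] -> counters=[0,1,0,0,0,1,0,0,0,0,0,0,0,1,0,0,1,0,0,1,0,0,0,0,0,0,0,1,0,0,0,0,0,0,0,0,1,0,0,1]
Step 5: insert b at [5, 12] -> counters=[0,1,0,0,0,2,0,0,0,0,0,0,1,1,0,0,1,0,0,1,0,0,0,0,0,0,0,1,0,0,0,0,0,0,0,0,1,0,0,1]
Step 6: insert zph at [12, 26] -> counters=[0,1,0,0,0,2,0,0,0,0,0,0,2,1,0,0,1,0,0,1,0,0,0,0,0,0,1,1,0,0,0,0,0,0,0,0,1,0,0,1]
Step 7: insert uy at [1, 13] -> counters=[0,2,0,0,0,2,0,0,0,0,0,0,2,2,0,0,1,0,0,1,0,0,0,0,0,0,1,1,0,0,0,0,0,0,0,0,1,0,0,1]
Final counters=[0,2,0,0,0,2,0,0,0,0,0,0,2,2,0,0,1,0,0,1,0,0,0,0,0,0,1,1,0,0,0,0,0,0,0,0,1,0,0,1] -> 10 nonzero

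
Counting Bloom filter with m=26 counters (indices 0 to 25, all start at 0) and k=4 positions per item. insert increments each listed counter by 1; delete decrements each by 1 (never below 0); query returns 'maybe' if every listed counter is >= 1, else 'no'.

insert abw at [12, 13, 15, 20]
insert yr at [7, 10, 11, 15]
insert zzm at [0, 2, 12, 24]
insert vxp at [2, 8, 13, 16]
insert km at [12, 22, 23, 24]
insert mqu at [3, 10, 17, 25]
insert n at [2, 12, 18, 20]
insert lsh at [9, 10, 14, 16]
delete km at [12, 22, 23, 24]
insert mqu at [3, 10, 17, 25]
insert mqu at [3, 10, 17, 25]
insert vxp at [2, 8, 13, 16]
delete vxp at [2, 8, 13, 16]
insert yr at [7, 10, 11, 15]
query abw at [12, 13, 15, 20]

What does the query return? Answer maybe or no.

Step 1: insert abw at [12, 13, 15, 20] -> counters=[0,0,0,0,0,0,0,0,0,0,0,0,1,1,0,1,0,0,0,0,1,0,0,0,0,0]
Step 2: insert yr at [7, 10, 11, 15] -> counters=[0,0,0,0,0,0,0,1,0,0,1,1,1,1,0,2,0,0,0,0,1,0,0,0,0,0]
Step 3: insert zzm at [0, 2, 12, 24] -> counters=[1,0,1,0,0,0,0,1,0,0,1,1,2,1,0,2,0,0,0,0,1,0,0,0,1,0]
Step 4: insert vxp at [2, 8, 13, 16] -> counters=[1,0,2,0,0,0,0,1,1,0,1,1,2,2,0,2,1,0,0,0,1,0,0,0,1,0]
Step 5: insert km at [12, 22, 23, 24] -> counters=[1,0,2,0,0,0,0,1,1,0,1,1,3,2,0,2,1,0,0,0,1,0,1,1,2,0]
Step 6: insert mqu at [3, 10, 17, 25] -> counters=[1,0,2,1,0,0,0,1,1,0,2,1,3,2,0,2,1,1,0,0,1,0,1,1,2,1]
Step 7: insert n at [2, 12, 18, 20] -> counters=[1,0,3,1,0,0,0,1,1,0,2,1,4,2,0,2,1,1,1,0,2,0,1,1,2,1]
Step 8: insert lsh at [9, 10, 14, 16] -> counters=[1,0,3,1,0,0,0,1,1,1,3,1,4,2,1,2,2,1,1,0,2,0,1,1,2,1]
Step 9: delete km at [12, 22, 23, 24] -> counters=[1,0,3,1,0,0,0,1,1,1,3,1,3,2,1,2,2,1,1,0,2,0,0,0,1,1]
Step 10: insert mqu at [3, 10, 17, 25] -> counters=[1,0,3,2,0,0,0,1,1,1,4,1,3,2,1,2,2,2,1,0,2,0,0,0,1,2]
Step 11: insert mqu at [3, 10, 17, 25] -> counters=[1,0,3,3,0,0,0,1,1,1,5,1,3,2,1,2,2,3,1,0,2,0,0,0,1,3]
Step 12: insert vxp at [2, 8, 13, 16] -> counters=[1,0,4,3,0,0,0,1,2,1,5,1,3,3,1,2,3,3,1,0,2,0,0,0,1,3]
Step 13: delete vxp at [2, 8, 13, 16] -> counters=[1,0,3,3,0,0,0,1,1,1,5,1,3,2,1,2,2,3,1,0,2,0,0,0,1,3]
Step 14: insert yr at [7, 10, 11, 15] -> counters=[1,0,3,3,0,0,0,2,1,1,6,2,3,2,1,3,2,3,1,0,2,0,0,0,1,3]
Query abw: check counters[12]=3 counters[13]=2 counters[15]=3 counters[20]=2 -> maybe

Answer: maybe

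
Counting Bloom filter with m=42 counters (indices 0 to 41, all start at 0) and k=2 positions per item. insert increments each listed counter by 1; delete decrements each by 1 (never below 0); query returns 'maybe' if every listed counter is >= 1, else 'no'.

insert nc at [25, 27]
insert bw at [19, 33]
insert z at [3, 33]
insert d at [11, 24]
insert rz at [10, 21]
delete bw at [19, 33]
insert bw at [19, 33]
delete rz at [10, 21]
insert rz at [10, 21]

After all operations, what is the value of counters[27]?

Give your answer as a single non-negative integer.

Answer: 1

Derivation:
Step 1: insert nc at [25, 27] -> counters=[0,0,0,0,0,0,0,0,0,0,0,0,0,0,0,0,0,0,0,0,0,0,0,0,0,1,0,1,0,0,0,0,0,0,0,0,0,0,0,0,0,0]
Step 2: insert bw at [19, 33] -> counters=[0,0,0,0,0,0,0,0,0,0,0,0,0,0,0,0,0,0,0,1,0,0,0,0,0,1,0,1,0,0,0,0,0,1,0,0,0,0,0,0,0,0]
Step 3: insert z at [3, 33] -> counters=[0,0,0,1,0,0,0,0,0,0,0,0,0,0,0,0,0,0,0,1,0,0,0,0,0,1,0,1,0,0,0,0,0,2,0,0,0,0,0,0,0,0]
Step 4: insert d at [11, 24] -> counters=[0,0,0,1,0,0,0,0,0,0,0,1,0,0,0,0,0,0,0,1,0,0,0,0,1,1,0,1,0,0,0,0,0,2,0,0,0,0,0,0,0,0]
Step 5: insert rz at [10, 21] -> counters=[0,0,0,1,0,0,0,0,0,0,1,1,0,0,0,0,0,0,0,1,0,1,0,0,1,1,0,1,0,0,0,0,0,2,0,0,0,0,0,0,0,0]
Step 6: delete bw at [19, 33] -> counters=[0,0,0,1,0,0,0,0,0,0,1,1,0,0,0,0,0,0,0,0,0,1,0,0,1,1,0,1,0,0,0,0,0,1,0,0,0,0,0,0,0,0]
Step 7: insert bw at [19, 33] -> counters=[0,0,0,1,0,0,0,0,0,0,1,1,0,0,0,0,0,0,0,1,0,1,0,0,1,1,0,1,0,0,0,0,0,2,0,0,0,0,0,0,0,0]
Step 8: delete rz at [10, 21] -> counters=[0,0,0,1,0,0,0,0,0,0,0,1,0,0,0,0,0,0,0,1,0,0,0,0,1,1,0,1,0,0,0,0,0,2,0,0,0,0,0,0,0,0]
Step 9: insert rz at [10, 21] -> counters=[0,0,0,1,0,0,0,0,0,0,1,1,0,0,0,0,0,0,0,1,0,1,0,0,1,1,0,1,0,0,0,0,0,2,0,0,0,0,0,0,0,0]
Final counters=[0,0,0,1,0,0,0,0,0,0,1,1,0,0,0,0,0,0,0,1,0,1,0,0,1,1,0,1,0,0,0,0,0,2,0,0,0,0,0,0,0,0] -> counters[27]=1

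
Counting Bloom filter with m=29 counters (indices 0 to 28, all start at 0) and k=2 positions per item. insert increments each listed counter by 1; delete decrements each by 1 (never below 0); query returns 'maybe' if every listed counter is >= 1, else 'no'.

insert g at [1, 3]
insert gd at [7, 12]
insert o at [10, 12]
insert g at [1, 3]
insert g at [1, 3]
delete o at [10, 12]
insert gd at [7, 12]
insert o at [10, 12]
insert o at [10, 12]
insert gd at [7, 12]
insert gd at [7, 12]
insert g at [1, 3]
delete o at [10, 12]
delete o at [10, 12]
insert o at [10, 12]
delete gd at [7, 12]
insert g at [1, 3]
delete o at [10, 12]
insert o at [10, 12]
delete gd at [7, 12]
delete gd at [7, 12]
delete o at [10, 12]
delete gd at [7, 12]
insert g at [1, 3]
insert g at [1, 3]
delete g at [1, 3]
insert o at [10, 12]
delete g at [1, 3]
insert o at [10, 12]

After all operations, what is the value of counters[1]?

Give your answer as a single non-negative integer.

Answer: 5

Derivation:
Step 1: insert g at [1, 3] -> counters=[0,1,0,1,0,0,0,0,0,0,0,0,0,0,0,0,0,0,0,0,0,0,0,0,0,0,0,0,0]
Step 2: insert gd at [7, 12] -> counters=[0,1,0,1,0,0,0,1,0,0,0,0,1,0,0,0,0,0,0,0,0,0,0,0,0,0,0,0,0]
Step 3: insert o at [10, 12] -> counters=[0,1,0,1,0,0,0,1,0,0,1,0,2,0,0,0,0,0,0,0,0,0,0,0,0,0,0,0,0]
Step 4: insert g at [1, 3] -> counters=[0,2,0,2,0,0,0,1,0,0,1,0,2,0,0,0,0,0,0,0,0,0,0,0,0,0,0,0,0]
Step 5: insert g at [1, 3] -> counters=[0,3,0,3,0,0,0,1,0,0,1,0,2,0,0,0,0,0,0,0,0,0,0,0,0,0,0,0,0]
Step 6: delete o at [10, 12] -> counters=[0,3,0,3,0,0,0,1,0,0,0,0,1,0,0,0,0,0,0,0,0,0,0,0,0,0,0,0,0]
Step 7: insert gd at [7, 12] -> counters=[0,3,0,3,0,0,0,2,0,0,0,0,2,0,0,0,0,0,0,0,0,0,0,0,0,0,0,0,0]
Step 8: insert o at [10, 12] -> counters=[0,3,0,3,0,0,0,2,0,0,1,0,3,0,0,0,0,0,0,0,0,0,0,0,0,0,0,0,0]
Step 9: insert o at [10, 12] -> counters=[0,3,0,3,0,0,0,2,0,0,2,0,4,0,0,0,0,0,0,0,0,0,0,0,0,0,0,0,0]
Step 10: insert gd at [7, 12] -> counters=[0,3,0,3,0,0,0,3,0,0,2,0,5,0,0,0,0,0,0,0,0,0,0,0,0,0,0,0,0]
Step 11: insert gd at [7, 12] -> counters=[0,3,0,3,0,0,0,4,0,0,2,0,6,0,0,0,0,0,0,0,0,0,0,0,0,0,0,0,0]
Step 12: insert g at [1, 3] -> counters=[0,4,0,4,0,0,0,4,0,0,2,0,6,0,0,0,0,0,0,0,0,0,0,0,0,0,0,0,0]
Step 13: delete o at [10, 12] -> counters=[0,4,0,4,0,0,0,4,0,0,1,0,5,0,0,0,0,0,0,0,0,0,0,0,0,0,0,0,0]
Step 14: delete o at [10, 12] -> counters=[0,4,0,4,0,0,0,4,0,0,0,0,4,0,0,0,0,0,0,0,0,0,0,0,0,0,0,0,0]
Step 15: insert o at [10, 12] -> counters=[0,4,0,4,0,0,0,4,0,0,1,0,5,0,0,0,0,0,0,0,0,0,0,0,0,0,0,0,0]
Step 16: delete gd at [7, 12] -> counters=[0,4,0,4,0,0,0,3,0,0,1,0,4,0,0,0,0,0,0,0,0,0,0,0,0,0,0,0,0]
Step 17: insert g at [1, 3] -> counters=[0,5,0,5,0,0,0,3,0,0,1,0,4,0,0,0,0,0,0,0,0,0,0,0,0,0,0,0,0]
Step 18: delete o at [10, 12] -> counters=[0,5,0,5,0,0,0,3,0,0,0,0,3,0,0,0,0,0,0,0,0,0,0,0,0,0,0,0,0]
Step 19: insert o at [10, 12] -> counters=[0,5,0,5,0,0,0,3,0,0,1,0,4,0,0,0,0,0,0,0,0,0,0,0,0,0,0,0,0]
Step 20: delete gd at [7, 12] -> counters=[0,5,0,5,0,0,0,2,0,0,1,0,3,0,0,0,0,0,0,0,0,0,0,0,0,0,0,0,0]
Step 21: delete gd at [7, 12] -> counters=[0,5,0,5,0,0,0,1,0,0,1,0,2,0,0,0,0,0,0,0,0,0,0,0,0,0,0,0,0]
Step 22: delete o at [10, 12] -> counters=[0,5,0,5,0,0,0,1,0,0,0,0,1,0,0,0,0,0,0,0,0,0,0,0,0,0,0,0,0]
Step 23: delete gd at [7, 12] -> counters=[0,5,0,5,0,0,0,0,0,0,0,0,0,0,0,0,0,0,0,0,0,0,0,0,0,0,0,0,0]
Step 24: insert g at [1, 3] -> counters=[0,6,0,6,0,0,0,0,0,0,0,0,0,0,0,0,0,0,0,0,0,0,0,0,0,0,0,0,0]
Step 25: insert g at [1, 3] -> counters=[0,7,0,7,0,0,0,0,0,0,0,0,0,0,0,0,0,0,0,0,0,0,0,0,0,0,0,0,0]
Step 26: delete g at [1, 3] -> counters=[0,6,0,6,0,0,0,0,0,0,0,0,0,0,0,0,0,0,0,0,0,0,0,0,0,0,0,0,0]
Step 27: insert o at [10, 12] -> counters=[0,6,0,6,0,0,0,0,0,0,1,0,1,0,0,0,0,0,0,0,0,0,0,0,0,0,0,0,0]
Step 28: delete g at [1, 3] -> counters=[0,5,0,5,0,0,0,0,0,0,1,0,1,0,0,0,0,0,0,0,0,0,0,0,0,0,0,0,0]
Step 29: insert o at [10, 12] -> counters=[0,5,0,5,0,0,0,0,0,0,2,0,2,0,0,0,0,0,0,0,0,0,0,0,0,0,0,0,0]
Final counters=[0,5,0,5,0,0,0,0,0,0,2,0,2,0,0,0,0,0,0,0,0,0,0,0,0,0,0,0,0] -> counters[1]=5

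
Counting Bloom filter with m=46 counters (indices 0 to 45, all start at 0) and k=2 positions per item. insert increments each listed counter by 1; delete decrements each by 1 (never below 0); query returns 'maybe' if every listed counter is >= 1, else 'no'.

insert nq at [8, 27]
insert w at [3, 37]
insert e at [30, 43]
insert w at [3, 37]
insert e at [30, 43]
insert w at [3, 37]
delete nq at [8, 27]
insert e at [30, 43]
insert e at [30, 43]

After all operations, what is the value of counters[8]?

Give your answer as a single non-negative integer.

Step 1: insert nq at [8, 27] -> counters=[0,0,0,0,0,0,0,0,1,0,0,0,0,0,0,0,0,0,0,0,0,0,0,0,0,0,0,1,0,0,0,0,0,0,0,0,0,0,0,0,0,0,0,0,0,0]
Step 2: insert w at [3, 37] -> counters=[0,0,0,1,0,0,0,0,1,0,0,0,0,0,0,0,0,0,0,0,0,0,0,0,0,0,0,1,0,0,0,0,0,0,0,0,0,1,0,0,0,0,0,0,0,0]
Step 3: insert e at [30, 43] -> counters=[0,0,0,1,0,0,0,0,1,0,0,0,0,0,0,0,0,0,0,0,0,0,0,0,0,0,0,1,0,0,1,0,0,0,0,0,0,1,0,0,0,0,0,1,0,0]
Step 4: insert w at [3, 37] -> counters=[0,0,0,2,0,0,0,0,1,0,0,0,0,0,0,0,0,0,0,0,0,0,0,0,0,0,0,1,0,0,1,0,0,0,0,0,0,2,0,0,0,0,0,1,0,0]
Step 5: insert e at [30, 43] -> counters=[0,0,0,2,0,0,0,0,1,0,0,0,0,0,0,0,0,0,0,0,0,0,0,0,0,0,0,1,0,0,2,0,0,0,0,0,0,2,0,0,0,0,0,2,0,0]
Step 6: insert w at [3, 37] -> counters=[0,0,0,3,0,0,0,0,1,0,0,0,0,0,0,0,0,0,0,0,0,0,0,0,0,0,0,1,0,0,2,0,0,0,0,0,0,3,0,0,0,0,0,2,0,0]
Step 7: delete nq at [8, 27] -> counters=[0,0,0,3,0,0,0,0,0,0,0,0,0,0,0,0,0,0,0,0,0,0,0,0,0,0,0,0,0,0,2,0,0,0,0,0,0,3,0,0,0,0,0,2,0,0]
Step 8: insert e at [30, 43] -> counters=[0,0,0,3,0,0,0,0,0,0,0,0,0,0,0,0,0,0,0,0,0,0,0,0,0,0,0,0,0,0,3,0,0,0,0,0,0,3,0,0,0,0,0,3,0,0]
Step 9: insert e at [30, 43] -> counters=[0,0,0,3,0,0,0,0,0,0,0,0,0,0,0,0,0,0,0,0,0,0,0,0,0,0,0,0,0,0,4,0,0,0,0,0,0,3,0,0,0,0,0,4,0,0]
Final counters=[0,0,0,3,0,0,0,0,0,0,0,0,0,0,0,0,0,0,0,0,0,0,0,0,0,0,0,0,0,0,4,0,0,0,0,0,0,3,0,0,0,0,0,4,0,0] -> counters[8]=0

Answer: 0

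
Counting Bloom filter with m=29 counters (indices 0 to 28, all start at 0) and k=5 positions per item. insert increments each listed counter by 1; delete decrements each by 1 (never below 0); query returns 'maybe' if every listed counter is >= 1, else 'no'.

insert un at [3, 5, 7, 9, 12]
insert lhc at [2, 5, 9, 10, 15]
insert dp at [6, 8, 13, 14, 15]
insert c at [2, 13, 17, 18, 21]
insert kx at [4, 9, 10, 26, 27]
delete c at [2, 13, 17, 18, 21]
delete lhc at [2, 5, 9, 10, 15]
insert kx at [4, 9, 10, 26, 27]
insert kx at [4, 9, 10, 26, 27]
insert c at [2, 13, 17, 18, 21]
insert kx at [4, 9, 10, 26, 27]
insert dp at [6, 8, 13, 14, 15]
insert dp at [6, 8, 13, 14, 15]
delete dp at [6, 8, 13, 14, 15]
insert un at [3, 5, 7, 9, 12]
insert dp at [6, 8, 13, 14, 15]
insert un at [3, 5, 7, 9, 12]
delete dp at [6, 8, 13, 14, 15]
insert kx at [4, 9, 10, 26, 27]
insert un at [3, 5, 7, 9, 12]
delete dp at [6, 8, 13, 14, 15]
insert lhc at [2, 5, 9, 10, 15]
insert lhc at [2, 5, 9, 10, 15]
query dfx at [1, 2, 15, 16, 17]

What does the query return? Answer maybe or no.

Step 1: insert un at [3, 5, 7, 9, 12] -> counters=[0,0,0,1,0,1,0,1,0,1,0,0,1,0,0,0,0,0,0,0,0,0,0,0,0,0,0,0,0]
Step 2: insert lhc at [2, 5, 9, 10, 15] -> counters=[0,0,1,1,0,2,0,1,0,2,1,0,1,0,0,1,0,0,0,0,0,0,0,0,0,0,0,0,0]
Step 3: insert dp at [6, 8, 13, 14, 15] -> counters=[0,0,1,1,0,2,1,1,1,2,1,0,1,1,1,2,0,0,0,0,0,0,0,0,0,0,0,0,0]
Step 4: insert c at [2, 13, 17, 18, 21] -> counters=[0,0,2,1,0,2,1,1,1,2,1,0,1,2,1,2,0,1,1,0,0,1,0,0,0,0,0,0,0]
Step 5: insert kx at [4, 9, 10, 26, 27] -> counters=[0,0,2,1,1,2,1,1,1,3,2,0,1,2,1,2,0,1,1,0,0,1,0,0,0,0,1,1,0]
Step 6: delete c at [2, 13, 17, 18, 21] -> counters=[0,0,1,1,1,2,1,1,1,3,2,0,1,1,1,2,0,0,0,0,0,0,0,0,0,0,1,1,0]
Step 7: delete lhc at [2, 5, 9, 10, 15] -> counters=[0,0,0,1,1,1,1,1,1,2,1,0,1,1,1,1,0,0,0,0,0,0,0,0,0,0,1,1,0]
Step 8: insert kx at [4, 9, 10, 26, 27] -> counters=[0,0,0,1,2,1,1,1,1,3,2,0,1,1,1,1,0,0,0,0,0,0,0,0,0,0,2,2,0]
Step 9: insert kx at [4, 9, 10, 26, 27] -> counters=[0,0,0,1,3,1,1,1,1,4,3,0,1,1,1,1,0,0,0,0,0,0,0,0,0,0,3,3,0]
Step 10: insert c at [2, 13, 17, 18, 21] -> counters=[0,0,1,1,3,1,1,1,1,4,3,0,1,2,1,1,0,1,1,0,0,1,0,0,0,0,3,3,0]
Step 11: insert kx at [4, 9, 10, 26, 27] -> counters=[0,0,1,1,4,1,1,1,1,5,4,0,1,2,1,1,0,1,1,0,0,1,0,0,0,0,4,4,0]
Step 12: insert dp at [6, 8, 13, 14, 15] -> counters=[0,0,1,1,4,1,2,1,2,5,4,0,1,3,2,2,0,1,1,0,0,1,0,0,0,0,4,4,0]
Step 13: insert dp at [6, 8, 13, 14, 15] -> counters=[0,0,1,1,4,1,3,1,3,5,4,0,1,4,3,3,0,1,1,0,0,1,0,0,0,0,4,4,0]
Step 14: delete dp at [6, 8, 13, 14, 15] -> counters=[0,0,1,1,4,1,2,1,2,5,4,0,1,3,2,2,0,1,1,0,0,1,0,0,0,0,4,4,0]
Step 15: insert un at [3, 5, 7, 9, 12] -> counters=[0,0,1,2,4,2,2,2,2,6,4,0,2,3,2,2,0,1,1,0,0,1,0,0,0,0,4,4,0]
Step 16: insert dp at [6, 8, 13, 14, 15] -> counters=[0,0,1,2,4,2,3,2,3,6,4,0,2,4,3,3,0,1,1,0,0,1,0,0,0,0,4,4,0]
Step 17: insert un at [3, 5, 7, 9, 12] -> counters=[0,0,1,3,4,3,3,3,3,7,4,0,3,4,3,3,0,1,1,0,0,1,0,0,0,0,4,4,0]
Step 18: delete dp at [6, 8, 13, 14, 15] -> counters=[0,0,1,3,4,3,2,3,2,7,4,0,3,3,2,2,0,1,1,0,0,1,0,0,0,0,4,4,0]
Step 19: insert kx at [4, 9, 10, 26, 27] -> counters=[0,0,1,3,5,3,2,3,2,8,5,0,3,3,2,2,0,1,1,0,0,1,0,0,0,0,5,5,0]
Step 20: insert un at [3, 5, 7, 9, 12] -> counters=[0,0,1,4,5,4,2,4,2,9,5,0,4,3,2,2,0,1,1,0,0,1,0,0,0,0,5,5,0]
Step 21: delete dp at [6, 8, 13, 14, 15] -> counters=[0,0,1,4,5,4,1,4,1,9,5,0,4,2,1,1,0,1,1,0,0,1,0,0,0,0,5,5,0]
Step 22: insert lhc at [2, 5, 9, 10, 15] -> counters=[0,0,2,4,5,5,1,4,1,10,6,0,4,2,1,2,0,1,1,0,0,1,0,0,0,0,5,5,0]
Step 23: insert lhc at [2, 5, 9, 10, 15] -> counters=[0,0,3,4,5,6,1,4,1,11,7,0,4,2,1,3,0,1,1,0,0,1,0,0,0,0,5,5,0]
Query dfx: check counters[1]=0 counters[2]=3 counters[15]=3 counters[16]=0 counters[17]=1 -> no

Answer: no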